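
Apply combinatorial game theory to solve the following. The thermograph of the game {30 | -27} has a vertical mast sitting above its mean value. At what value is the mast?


Game = {30 | -27}, a switch {a | b} with numbers a > b.
Its thermograph has left wall a - t and right wall b + t, which meet at t = (a - b)/2, where both equal (a + b)/2. So the mast (mean value) is at (a + b)/2.
Mean = (30 + (-27))/2 = 3/2 = 3/2

3/2


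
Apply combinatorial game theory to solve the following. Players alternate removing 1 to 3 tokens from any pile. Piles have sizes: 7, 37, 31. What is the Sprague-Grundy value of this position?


Subtraction set: {1, 2, 3}
For this subtraction set, G(n) = n mod 4 (period = max + 1 = 4).
Pile 1 (size 7): G(7) = 7 mod 4 = 3
Pile 2 (size 37): G(37) = 37 mod 4 = 1
Pile 3 (size 31): G(31) = 31 mod 4 = 3
Total Grundy value = XOR of all: 3 XOR 1 XOR 3 = 1

1


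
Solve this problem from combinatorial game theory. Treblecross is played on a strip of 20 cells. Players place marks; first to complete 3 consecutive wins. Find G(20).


Treblecross: place X on empty cells; 3-in-a-row wins.
Playing within two cells of an existing X lets the opponent win at once, so sensible play treats the cells i-2..i+2 around each X as dead. The player left with no safe cell loses, so this is a normal-play take-away game on strips of safe cells.
Placing X at cell i (0-indexed) of a strip of k safe cells leaves independent strips of sizes max(0, i-2) and max(0, k-i-3). Hence G(k) = mex{ G(max(0,i-2)) XOR G(max(0,k-i-3)) : 0 <= i < k }, with G(0) = 0.
G(1): splits (0,0):0^0=0 -> mex({0}) = 1
G(2): splits (0,0):0^0=0 -> mex({0}) = 1
G(3): splits (0,0):0^0=0 -> mex({0}) = 1
G(4): splits (0,1):0^1=1 (0,0):0^0=0 -> mex({0, 1}) = 2
G(5): splits (0,2):0^1=1 (0,1):0^1=1 (0,0):0^0=0 -> mex({0, 1}) = 2
G(6) = mex({1}) = 0
G(7) = mex({0, 1, 2}) = 3
G(8) = mex({0, 1, 2}) = 3
G(9) = mex({0, 2}) = 1
G(10) = mex({0, 2, 3}) = 1
G(11) = mex({0, 3}) = 1
G(12) = mex({1, 3}) = 0
G(13) = mex({0, 1, 2, 3}) = 4
G(14) = mex({0, 1, 2}) = 3
G(15) = mex({0, 1, 2}) = 3
G(16) = mex({0, 1, 2, 4}) = 3
G(17) = mex({0, 1, 3, 4}) = 2
G(18) = mex({0, 1, 3, 4}) = 2
G(19) = mex({0, 1, 3, 5}) = 2
G(20) = mex({0, 1, 2, 3, 5}) = 4
Therefore G(20) = 4.

4


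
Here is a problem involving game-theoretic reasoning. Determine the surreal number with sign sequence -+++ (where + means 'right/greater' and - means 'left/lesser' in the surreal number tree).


Sign expansion: -+++
Rule: track bounds (lo, hi), initially (-inf, +inf). On '+', the current value becomes lo and we move to the simplest number in (value, hi): value + 1 if hi = +inf, otherwise the midpoint (value + hi)/2. On '-', the current value becomes hi and we move to value - 1 if lo = -inf, otherwise the midpoint (lo + value)/2.
Start at 0.
Step 1: sign = -, move left. Bounds: (-inf, 0). Value = -1
Step 2: sign = +, move right. Bounds: (-1, 0). Value = -1/2
Step 3: sign = +, move right. Bounds: (-1/2, 0). Value = -1/4
Step 4: sign = +, move right. Bounds: (-1/4, 0). Value = -1/8
The surreal number with sign expansion -+++ is -1/8.

-1/8


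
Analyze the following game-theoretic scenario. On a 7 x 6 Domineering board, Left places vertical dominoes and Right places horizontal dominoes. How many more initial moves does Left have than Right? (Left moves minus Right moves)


Board is 7 x 6 (rows x cols).
Left (vertical) placements: (rows-1) * cols = 6 * 6 = 36
Right (horizontal) placements: rows * (cols-1) = 7 * 5 = 35
Advantage = Left - Right = 36 - 35 = 1

1


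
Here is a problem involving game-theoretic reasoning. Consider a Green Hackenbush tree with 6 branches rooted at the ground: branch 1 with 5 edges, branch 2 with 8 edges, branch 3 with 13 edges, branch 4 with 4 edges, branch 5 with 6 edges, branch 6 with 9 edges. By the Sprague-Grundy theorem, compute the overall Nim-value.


The tree has 6 branches from the ground vertex.
In Green Hackenbush, the Nim-value of a simple path of length k is k.
Branch 1: length 5, Nim-value = 5
Branch 2: length 8, Nim-value = 8
Branch 3: length 13, Nim-value = 13
Branch 4: length 4, Nim-value = 4
Branch 5: length 6, Nim-value = 6
Branch 6: length 9, Nim-value = 9
Total Nim-value = XOR of all branch values:
0 XOR 5 = 5
5 XOR 8 = 13
13 XOR 13 = 0
0 XOR 4 = 4
4 XOR 6 = 2
2 XOR 9 = 11
Nim-value of the tree = 11

11


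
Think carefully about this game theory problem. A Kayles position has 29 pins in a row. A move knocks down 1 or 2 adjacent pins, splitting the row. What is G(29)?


Kayles: a move removes 1 or 2 adjacent pins from a contiguous row.
Removing pins from a row of k leaves two independent rows (a, b) with a + b = k - 1 (one pin) or a + b = k - 2 (two pins); an end removal gives a = 0.
By Sprague-Grundy, G(k) = mex{ G(a) XOR G(b) } over all these splits. G(0) = 0.
G(1): splits (0,0):0^0=0 -> mex({0}) = 1
G(2): splits (0,1):0^1=1 (0,0):0^0=0 -> mex({0, 1}) = 2
G(3): splits (0,2):0^2=2 (1,1):1^1=0 (0,1):0^1=1 -> mex({0, 1, 2}) = 3
G(4): splits (0,3):0^3=3 (1,2):1^2=3 (0,2):0^2=2 (1,1):1^1=0 -> mex({0, 2, 3}) = 1
G(5): splits (0,4):0^1=1 (1,3):1^3=2 (2,2):2^2=0 (0,3):0^3=3 (1,2):1^2=3 -> mex({0, 1, 2, 3}) = 4
G(6) = mex({0, 1, 2, 4}) = 3
G(7) = mex({0, 1, 3, 4, 5}) = 2
G(8) = mex({0, 2, 3, 5, 6}) = 1
G(9) = mex({0, 1, 2, 3, 6, 7}) = 4
G(10) = mex({0, 1, 3, 4, 5, 7}) = 2
G(11) = mex({0, 1, 2, 3, 4, 5}) = 6
G(12) = mex({0, 1, 2, 3, 5, 6, 7}) = 4
G(13) = mex({0, 2, 3, 4, 6, 7}) = 1
G(14) = mex({0, 1, 4, 5, 6, 7}) = 2
G(15) = mex({0, 1, 2, 3, 4, 5, 6}) = 7
G(16) = mex({0, 2, 3, 5, 6, 7}) = 1
G(17) = mex({0, 1, 2, 3, 5, 6, 7}) = 4
G(18) = mex({0, 1, 2, 4, 5, 6}) = 3
G(19) = mex({0, 1, 3, 4, 5, 7}) = 2
G(20) = mex({0, 2, 3, 4, 5, 6, 7}) = 1
G(21) = mex({0, 1, 2, 3, 5, 6, 7}) = 4
G(22) = mex({0, 1, 2, 3, 4, 5, 7}) = 6
G(23) = mex({0, 1, 2, 3, 4, 5, 6}) = 7
G(24) = mex({0, 1, 2, 3, 5, 6, 7}) = 4
G(25) = mex({0, 2, 3, 4, 6, 7}) = 1
G(26) = mex({0, 1, 3, 4, 5, 6, 7}) = 2
G(27) = mex({0, 1, 2, 3, 4, 5, 6, 7}) = 8
G(28) = mex({0, 1, 2, 3, 4, 6, 7, 8}) = 5
G(29) = mex({0, 1, 2, 3, 5, 6, 7, 8, 9}) = 4
Therefore G(29) = 4.

4


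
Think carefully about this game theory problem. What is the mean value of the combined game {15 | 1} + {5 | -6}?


G1 = {15 | 1}, G2 = {5 | -6}
Each is a switch {a | b} with numbers a > b; its mean value is (a + b)/2, and mean value is additive over game sums: m(G1 + G2) = m(G1) + m(G2).
Mean of G1 = (15 + (1))/2 = 16/2 = 8
Mean of G2 = (5 + (-6))/2 = -1/2 = -1/2
Mean of G1 + G2 = 8 + -1/2 = 15/2

15/2


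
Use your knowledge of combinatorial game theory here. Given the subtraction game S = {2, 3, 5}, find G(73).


The subtraction set is S = {2, 3, 5}.
G(k) = mex{ G(k - s) : s in S, s <= k }. We compute iteratively: G(0) = 0.
G(1) = mex({}) = 0
G(2) = mex({0}) = 1
G(3) = mex({0}) = 1
G(4) = mex({0, 1}) = 2
G(5) = mex({0, 1}) = 2
G(6) = mex({0, 1, 2}) = 3
G(7) = mex({1, 2}) = 0
G(8) = mex({1, 2, 3}) = 0
G(9) = mex({0, 2, 3}) = 1
G(10) = mex({0, 2}) = 1
G(11) = mex({0, 1, 3}) = 2
Observe that G(7)..G(11) = 0, 0, 1, 1, 2 repeats G(0)..G(4) = 0, 0, 1, 1, 2.
For k >= max(S) = 5, G(k) is determined by the previous 5 values G(k-5)..G(k-1); a window of 5 consecutive values has recurred shifted by 7, so by induction G(k + 7) = G(k) for all k >= 0: the sequence is periodic from the start with period 7.
One period: G(0..6) = 0, 0, 1, 1, 2, 2, 3.
73 mod 7 = 3, so G(73) = G(3) = 1.

1


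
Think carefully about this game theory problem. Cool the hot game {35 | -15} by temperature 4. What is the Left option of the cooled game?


Original game: {35 | -15} (a switch {a | b} with a > b).
Cooling by t (for t below the temperature (a - b)/2 = 25) taxes each move by t: {a | b} cooled by t is {a - t | b + t}.
Cooling amount: t = 4
Cooled Left option: 35 - 4 = 31
Cooled Right option: -15 + 4 = -11
Cooled game: {31 | -11}
Left option = 31

31


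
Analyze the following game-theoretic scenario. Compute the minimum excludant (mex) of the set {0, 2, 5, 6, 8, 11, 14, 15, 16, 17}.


Set = {0, 2, 5, 6, 8, 11, 14, 15, 16, 17}
0 is in the set.
1 is NOT in the set. This is the mex.
mex = 1

1


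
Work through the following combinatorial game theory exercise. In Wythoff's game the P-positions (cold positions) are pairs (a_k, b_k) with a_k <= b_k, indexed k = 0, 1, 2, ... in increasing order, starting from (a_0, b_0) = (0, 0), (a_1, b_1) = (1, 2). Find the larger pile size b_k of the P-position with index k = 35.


By Wythoff's theorem, a_k = floor(k * phi) and b_k = floor(k * phi^2) = a_k + k, where phi = (1 + sqrt(5))/2 is the golden ratio.
phi = (1 + sqrt(5))/2 = 1.618034
phi^2 = phi + 1 = 2.618034
k = 35
k * phi^2 = 35 * 2.618034 = 91.631190
b_35 = floor(k * phi^2) = 91 (check: a_35 + k = 56 + 35 = 91)

91


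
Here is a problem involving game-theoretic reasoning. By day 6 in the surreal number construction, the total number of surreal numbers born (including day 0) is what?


Day 0: {|} = 0 is born. Count = 1.
Day n: the number of surreal numbers born by day n is 2^(n+1) - 1.
By day 0: 2^1 - 1 = 1
By day 1: 2^2 - 1 = 3
By day 2: 2^3 - 1 = 7
By day 3: 2^4 - 1 = 15
By day 4: 2^5 - 1 = 31
By day 5: 2^6 - 1 = 63
By day 6: 2^7 - 1 = 127
By day 6: 127 surreal numbers.

127


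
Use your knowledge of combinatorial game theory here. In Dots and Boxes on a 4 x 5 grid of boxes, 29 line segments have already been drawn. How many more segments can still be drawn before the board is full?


Grid: 4 x 5 boxes, i.e. 5 rows and 6 columns of dots.
Horizontal edges: (rows + 1) * cols = 5 * 5 = 25
Vertical edges: rows * (cols + 1) = 4 * 6 = 24
Total edges: 25 + 24 = 49
Edges drawn: 29
Remaining: 49 - 29 = 20

20


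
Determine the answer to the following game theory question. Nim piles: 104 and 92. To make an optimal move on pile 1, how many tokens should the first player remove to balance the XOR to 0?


Piles: 104 and 92
Current XOR: 104 XOR 92 = 52 (non-zero, so this is an N-position).
To make the XOR zero, we need to find a move that balances the piles.
For pile 1 (size 104): target = 104 XOR 52 = 92
We reduce pile 1 from 104 to 92.
Tokens removed: 104 - 92 = 12
Verification: 92 XOR 92 = 0

12


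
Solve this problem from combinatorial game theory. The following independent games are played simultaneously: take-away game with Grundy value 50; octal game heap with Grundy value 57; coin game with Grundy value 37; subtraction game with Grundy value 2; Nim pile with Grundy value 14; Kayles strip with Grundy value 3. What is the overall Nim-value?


By the Sprague-Grundy theorem, the Grundy value of a sum of games is the XOR of individual Grundy values.
take-away game: Grundy value = 50. Running XOR: 0 XOR 50 = 50
octal game heap: Grundy value = 57. Running XOR: 50 XOR 57 = 11
coin game: Grundy value = 37. Running XOR: 11 XOR 37 = 46
subtraction game: Grundy value = 2. Running XOR: 46 XOR 2 = 44
Nim pile: Grundy value = 14. Running XOR: 44 XOR 14 = 34
Kayles strip: Grundy value = 3. Running XOR: 34 XOR 3 = 33
The combined Grundy value is 33.

33


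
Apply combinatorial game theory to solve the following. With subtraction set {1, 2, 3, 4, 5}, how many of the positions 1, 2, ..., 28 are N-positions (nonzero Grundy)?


Subtraction set S = {1, 2, 3, 4, 5}, so G(n) = n mod 6.
G(n) = 0 when n is a multiple of 6.
Multiples of 6 in [1, 28]: 4
N-positions (nonzero Grundy) = 28 - 4 = 24

24


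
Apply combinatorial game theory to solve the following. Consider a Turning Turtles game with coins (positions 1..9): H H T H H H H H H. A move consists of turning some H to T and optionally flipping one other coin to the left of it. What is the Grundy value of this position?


Coins: H H T H H H H H H
Key fact: a single head at position k behaves exactly like a Nim heap of size k (turning it to T and optionally flipping a coin at j < k corresponds to moving the heap from k to j, or to 0), and heads combine as a disjunctive sum (two heads at the same place would cancel, matching j XOR j = 0). So the Nim-value is the XOR of the 1-indexed positions of the heads.
Face-up positions (1-indexed): [1, 2, 4, 5, 6, 7, 8, 9]
XOR 0 with 1: 0 XOR 1 = 1
XOR 1 with 2: 1 XOR 2 = 3
XOR 3 with 4: 3 XOR 4 = 7
XOR 7 with 5: 7 XOR 5 = 2
XOR 2 with 6: 2 XOR 6 = 4
XOR 4 with 7: 4 XOR 7 = 3
XOR 3 with 8: 3 XOR 8 = 11
XOR 11 with 9: 11 XOR 9 = 2
Nim-value = 2

2


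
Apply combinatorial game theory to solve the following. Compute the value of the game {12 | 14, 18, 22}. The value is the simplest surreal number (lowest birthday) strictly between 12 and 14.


Left options: {12}, max = 12
Right options: {14, 18, 22}, min = 14
All options are numbers and max(Left) < min(Right), so by the simplicity theorem the value is the simplest (earliest-born) number strictly between 12 and 14.
The only integer strictly between 12 and 14 is 13.
No non-integer in the interval can be simpler: if x is a non-integer in the interval, then floor(x) or ceil(x) also lies in the interval (the interval contains an integer), and both are proper prefixes of x's sign expansion, i.e. born earlier. So the game value is 13.
Game value = 13

13


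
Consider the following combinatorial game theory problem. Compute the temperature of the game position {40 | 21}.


The game is {40 | 21}, a switch {a | b} with numbers a > b.
Cooling {a | b} by t gives {a - t | b + t}, which stops being hot when a - t = b + t, i.e. at t = (a - b)/2. So the temperature of a switch is (a - b)/2.
Temperature = (Left option - Right option) / 2
= (40 - (21)) / 2
= 19 / 2
= 19/2

19/2


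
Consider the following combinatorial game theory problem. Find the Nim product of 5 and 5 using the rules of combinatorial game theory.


Nim multiplication is bilinear over XOR: (u XOR v) * w = (u*w) XOR (v*w).
So we split each operand into its bit components and XOR the pairwise Nim products.
5 = 1 + 4 (as XOR of powers of 2).
5 = 1 + 4 (as XOR of powers of 2).
Using the standard Nim-product table on single bits:
  2*2 = 3,   2*4 = 8,   2*8 = 12,
  4*4 = 6,   4*8 = 11,  8*8 = 13,
and  1*x = x (identity), k*l = l*k (commutative).
Pairwise Nim products:
  1 * 1 = 1
  1 * 4 = 4
  4 * 1 = 4
  4 * 4 = 6
XOR them: 1 XOR 4 XOR 4 XOR 6 = 7.
Result: 5 * 5 = 7 (in Nim).

7


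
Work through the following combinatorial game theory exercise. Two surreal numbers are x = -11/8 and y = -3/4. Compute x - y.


x = -11/8, y = -3/4
Converting to common denominator: 8
x = -11/8, y = -6/8
x - y = -11/8 - -3/4 = -5/8

-5/8


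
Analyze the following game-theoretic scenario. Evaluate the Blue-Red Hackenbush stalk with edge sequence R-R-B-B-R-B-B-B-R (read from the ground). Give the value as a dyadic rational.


Edges (from ground): R-R-B-B-R-B-B-B-R
By Berlekamp's sign-expansion rule, a Blue-Red Hackenbush stalk has the value of the surreal number whose sign sequence is the edge sequence with B -> + and R -> -.
Sign sequence: --++-+++-
Trace the sign expansion in the surreal number tree, starting from 0:
Edge 1: R (sign -) -> bounds (-inf, 0), value = -1
Edge 2: R (sign -) -> bounds (-inf, -1), value = -2
Edge 3: B (sign +) -> bounds (-2, -1), value = -3/2
Edge 4: B (sign +) -> bounds (-3/2, -1), value = -5/4
Edge 5: R (sign -) -> bounds (-3/2, -5/4), value = -11/8
Edge 6: B (sign +) -> bounds (-11/8, -5/4), value = -21/16
Edge 7: B (sign +) -> bounds (-21/16, -5/4), value = -41/32
Edge 8: B (sign +) -> bounds (-41/32, -5/4), value = -81/64
Edge 9: R (sign -) -> bounds (-41/32, -81/64), value = -163/128
Game value = -163/128

-163/128


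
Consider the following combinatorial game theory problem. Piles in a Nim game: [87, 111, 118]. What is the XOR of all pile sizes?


We need the XOR (exclusive or) of all pile sizes.
After XOR-ing pile 1 (size 87): 0 XOR 87 = 87
After XOR-ing pile 2 (size 111): 87 XOR 111 = 56
After XOR-ing pile 3 (size 118): 56 XOR 118 = 78
The Nim-value of this position is 78.

78


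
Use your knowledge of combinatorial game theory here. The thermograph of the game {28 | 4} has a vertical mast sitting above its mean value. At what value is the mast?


Game = {28 | 4}, a switch {a | b} with numbers a > b.
Its thermograph has left wall a - t and right wall b + t, which meet at t = (a - b)/2, where both equal (a + b)/2. So the mast (mean value) is at (a + b)/2.
Mean = (28 + (4))/2 = 32/2 = 16

16


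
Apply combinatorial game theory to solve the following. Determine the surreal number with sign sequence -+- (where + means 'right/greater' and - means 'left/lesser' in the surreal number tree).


Sign expansion: -+-
Rule: track bounds (lo, hi), initially (-inf, +inf). On '+', the current value becomes lo and we move to the simplest number in (value, hi): value + 1 if hi = +inf, otherwise the midpoint (value + hi)/2. On '-', the current value becomes hi and we move to value - 1 if lo = -inf, otherwise the midpoint (lo + value)/2.
Start at 0.
Step 1: sign = -, move left. Bounds: (-inf, 0). Value = -1
Step 2: sign = +, move right. Bounds: (-1, 0). Value = -1/2
Step 3: sign = -, move left. Bounds: (-1, -1/2). Value = -3/4
The surreal number with sign expansion -+- is -3/4.

-3/4


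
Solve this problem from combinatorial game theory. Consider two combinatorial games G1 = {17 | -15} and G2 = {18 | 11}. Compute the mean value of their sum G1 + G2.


G1 = {17 | -15}, G2 = {18 | 11}
Each is a switch {a | b} with numbers a > b; its mean value is (a + b)/2, and mean value is additive over game sums: m(G1 + G2) = m(G1) + m(G2).
Mean of G1 = (17 + (-15))/2 = 2/2 = 1
Mean of G2 = (18 + (11))/2 = 29/2 = 29/2
Mean of G1 + G2 = 1 + 29/2 = 31/2

31/2


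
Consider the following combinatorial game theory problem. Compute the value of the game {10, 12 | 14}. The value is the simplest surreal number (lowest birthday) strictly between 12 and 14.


Left options: {10, 12}, max = 12
Right options: {14}, min = 14
All options are numbers and max(Left) < min(Right), so by the simplicity theorem the value is the simplest (earliest-born) number strictly between 12 and 14.
The only integer strictly between 12 and 14 is 13.
No non-integer in the interval can be simpler: if x is a non-integer in the interval, then floor(x) or ceil(x) also lies in the interval (the interval contains an integer), and both are proper prefixes of x's sign expansion, i.e. born earlier. So the game value is 13.
Game value = 13

13


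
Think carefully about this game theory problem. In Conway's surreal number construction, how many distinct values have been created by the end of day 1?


Day 0: {|} = 0 is born. Count = 1.
Day n: the number of surreal numbers born by day n is 2^(n+1) - 1.
By day 0: 2^1 - 1 = 1
By day 1: 2^2 - 1 = 3
By day 1: 3 surreal numbers.

3


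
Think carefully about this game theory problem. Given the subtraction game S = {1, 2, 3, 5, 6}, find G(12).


The subtraction set is S = {1, 2, 3, 5, 6}.
G(k) = mex{ G(k - s) : s in S, s <= k }. We compute iteratively: G(0) = 0.
G(1) = mex({0}) = 1
G(2) = mex({0, 1}) = 2
G(3) = mex({0, 1, 2}) = 3
G(4) = mex({1, 2, 3}) = 0
G(5) = mex({0, 2, 3}) = 1
G(6) = mex({0, 1, 3}) = 2
G(7) = mex({0, 1, 2}) = 3
G(8) = mex({1, 2, 3}) = 0
G(9) = mex({0, 2, 3}) = 1
Observe that G(4)..G(9) = 0, 1, 2, 3, 0, 1 repeats G(0)..G(5) = 0, 1, 2, 3, 0, 1.
For k >= max(S) = 6, G(k) is determined by the previous 6 values G(k-6)..G(k-1); a window of 6 consecutive values has recurred shifted by 4, so by induction G(k + 4) = G(k) for all k >= 0: the sequence is periodic from the start with period 4.
One period: G(0..3) = 0, 1, 2, 3.
12 mod 4 = 0, so G(12) = G(0) = 0.

0


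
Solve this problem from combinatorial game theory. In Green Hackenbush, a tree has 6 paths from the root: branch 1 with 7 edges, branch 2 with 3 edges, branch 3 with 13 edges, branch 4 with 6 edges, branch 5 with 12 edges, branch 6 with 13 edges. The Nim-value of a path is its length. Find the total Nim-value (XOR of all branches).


The tree has 6 branches from the ground vertex.
In Green Hackenbush, the Nim-value of a simple path of length k is k.
Branch 1: length 7, Nim-value = 7
Branch 2: length 3, Nim-value = 3
Branch 3: length 13, Nim-value = 13
Branch 4: length 6, Nim-value = 6
Branch 5: length 12, Nim-value = 12
Branch 6: length 13, Nim-value = 13
Total Nim-value = XOR of all branch values:
0 XOR 7 = 7
7 XOR 3 = 4
4 XOR 13 = 9
9 XOR 6 = 15
15 XOR 12 = 3
3 XOR 13 = 14
Nim-value of the tree = 14

14


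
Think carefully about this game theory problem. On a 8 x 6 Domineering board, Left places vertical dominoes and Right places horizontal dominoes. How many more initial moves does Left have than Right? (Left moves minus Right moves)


Board is 8 x 6 (rows x cols).
Left (vertical) placements: (rows-1) * cols = 7 * 6 = 42
Right (horizontal) placements: rows * (cols-1) = 8 * 5 = 40
Advantage = Left - Right = 42 - 40 = 2

2


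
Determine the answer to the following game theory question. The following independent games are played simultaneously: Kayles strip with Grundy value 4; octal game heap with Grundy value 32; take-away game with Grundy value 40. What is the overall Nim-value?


By the Sprague-Grundy theorem, the Grundy value of a sum of games is the XOR of individual Grundy values.
Kayles strip: Grundy value = 4. Running XOR: 0 XOR 4 = 4
octal game heap: Grundy value = 32. Running XOR: 4 XOR 32 = 36
take-away game: Grundy value = 40. Running XOR: 36 XOR 40 = 12
The combined Grundy value is 12.

12


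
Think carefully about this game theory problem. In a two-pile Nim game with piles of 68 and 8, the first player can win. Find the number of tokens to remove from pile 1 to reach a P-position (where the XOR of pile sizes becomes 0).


Piles: 68 and 8
Current XOR: 68 XOR 8 = 76 (non-zero, so this is an N-position).
To make the XOR zero, we need to find a move that balances the piles.
For pile 1 (size 68): target = 68 XOR 76 = 8
We reduce pile 1 from 68 to 8.
Tokens removed: 68 - 8 = 60
Verification: 8 XOR 8 = 0

60


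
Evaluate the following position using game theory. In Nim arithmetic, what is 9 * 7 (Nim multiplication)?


Nim multiplication is bilinear over XOR: (u XOR v) * w = (u*w) XOR (v*w).
So we split each operand into its bit components and XOR the pairwise Nim products.
9 = 1 + 8 (as XOR of powers of 2).
7 = 1 + 2 + 4 (as XOR of powers of 2).
Using the standard Nim-product table on single bits:
  2*2 = 3,   2*4 = 8,   2*8 = 12,
  4*4 = 6,   4*8 = 11,  8*8 = 13,
and  1*x = x (identity), k*l = l*k (commutative).
Pairwise Nim products:
  1 * 1 = 1
  1 * 2 = 2
  1 * 4 = 4
  8 * 1 = 8
  8 * 2 = 12
  8 * 4 = 11
XOR them: 1 XOR 2 XOR 4 XOR 8 XOR 12 XOR 11 = 8.
Result: 9 * 7 = 8 (in Nim).

8


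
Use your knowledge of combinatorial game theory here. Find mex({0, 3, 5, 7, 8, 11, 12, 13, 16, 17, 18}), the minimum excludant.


Set = {0, 3, 5, 7, 8, 11, 12, 13, 16, 17, 18}
0 is in the set.
1 is NOT in the set. This is the mex.
mex = 1

1


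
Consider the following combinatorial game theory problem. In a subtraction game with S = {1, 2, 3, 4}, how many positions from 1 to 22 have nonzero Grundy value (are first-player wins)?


Subtraction set S = {1, 2, 3, 4}, so G(n) = n mod 5.
G(n) = 0 when n is a multiple of 5.
Multiples of 5 in [1, 22]: 4
N-positions (nonzero Grundy) = 22 - 4 = 18

18


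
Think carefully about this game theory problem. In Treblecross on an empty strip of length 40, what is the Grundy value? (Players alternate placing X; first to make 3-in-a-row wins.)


Treblecross: place X on empty cells; 3-in-a-row wins.
Playing within two cells of an existing X lets the opponent win at once, so sensible play treats the cells i-2..i+2 around each X as dead. The player left with no safe cell loses, so this is a normal-play take-away game on strips of safe cells.
Placing X at cell i (0-indexed) of a strip of k safe cells leaves independent strips of sizes max(0, i-2) and max(0, k-i-3). Hence G(k) = mex{ G(max(0,i-2)) XOR G(max(0,k-i-3)) : 0 <= i < k }, with G(0) = 0.
G(1): splits (0,0):0^0=0 -> mex({0}) = 1
G(2): splits (0,0):0^0=0 -> mex({0}) = 1
G(3): splits (0,0):0^0=0 -> mex({0}) = 1
G(4): splits (0,1):0^1=1 (0,0):0^0=0 -> mex({0, 1}) = 2
G(5): splits (0,2):0^1=1 (0,1):0^1=1 (0,0):0^0=0 -> mex({0, 1}) = 2
G(6) = mex({1}) = 0
G(7) = mex({0, 1, 2}) = 3
G(8) = mex({0, 1, 2}) = 3
G(9) = mex({0, 2}) = 1
G(10) = mex({0, 2, 3}) = 1
G(11) = mex({0, 3}) = 1
G(12) = mex({1, 3}) = 0
G(13) = mex({0, 1, 2, 3}) = 4
G(14) = mex({0, 1, 2}) = 3
G(15) = mex({0, 1, 2}) = 3
G(16) = mex({0, 1, 2, 4}) = 3
G(17) = mex({0, 1, 3, 4}) = 2
G(18) = mex({0, 1, 3, 4}) = 2
G(19) = mex({0, 1, 3, 5}) = 2
G(20) = mex({0, 1, 2, 3, 5}) = 4
G(21) = mex({0, 1, 2, 3, 5}) = 4
G(22) = mex({1, 2, 6}) = 0
G(23) = mex({0, 1, 2, 3, 4, 6}) = 5
G(24) = mex({0, 1, 2, 3, 4}) = 5
G(25) = mex({0, 1, 3, 4, 7}) = 2
G(26) = mex({0, 1, 3, 4, 5, 7}) = 2
G(27) = mex({0, 1, 3, 5}) = 2
G(28) = mex({0, 1, 2, 5}) = 3
G(29) = mex({0, 1, 2, 4, 5, 6}) = 3
G(30) = mex({1, 2, 4, 6}) = 0
G(31) = mex({0, 1, 2, 3, 4, 6}) = 5
G(32) = mex({1, 2, 3, 4, 7}) = 0
G(33) = mex({0, 3, 7}) = 1
G(34) = mex({0, 2, 3, 5, 7}) = 1
G(35) = mex({0, 2, 3, 5, 6}) = 1
G(36) = mex({0, 1, 2, 5, 6}) = 3
G(37) = mex({0, 1, 2, 4, 5, 6}) = 3
G(38) = mex({0, 1, 2, 4}) = 3
G(39) = mex({0, 1, 2, 3, 4, 7}) = 5
G(40) = mex({0, 1, 2, 3, 4, 5, 7}) = 6
Therefore G(40) = 6.

6


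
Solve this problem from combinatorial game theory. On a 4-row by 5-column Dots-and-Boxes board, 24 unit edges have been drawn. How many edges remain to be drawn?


Grid: 4 x 5 boxes, i.e. 5 rows and 6 columns of dots.
Horizontal edges: (rows + 1) * cols = 5 * 5 = 25
Vertical edges: rows * (cols + 1) = 4 * 6 = 24
Total edges: 25 + 24 = 49
Edges drawn: 24
Remaining: 49 - 24 = 25

25


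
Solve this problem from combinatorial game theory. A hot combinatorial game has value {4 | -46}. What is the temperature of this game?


The game is {4 | -46}, a switch {a | b} with numbers a > b.
Cooling {a | b} by t gives {a - t | b + t}, which stops being hot when a - t = b + t, i.e. at t = (a - b)/2. So the temperature of a switch is (a - b)/2.
Temperature = (Left option - Right option) / 2
= (4 - (-46)) / 2
= 50 / 2
= 25

25


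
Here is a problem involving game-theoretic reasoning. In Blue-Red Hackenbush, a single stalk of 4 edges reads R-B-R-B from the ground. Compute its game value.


Edges (from ground): R-B-R-B
By Berlekamp's sign-expansion rule, a Blue-Red Hackenbush stalk has the value of the surreal number whose sign sequence is the edge sequence with B -> + and R -> -.
Sign sequence: -+-+
Trace the sign expansion in the surreal number tree, starting from 0:
Edge 1: R (sign -) -> bounds (-inf, 0), value = -1
Edge 2: B (sign +) -> bounds (-1, 0), value = -1/2
Edge 3: R (sign -) -> bounds (-1, -1/2), value = -3/4
Edge 4: B (sign +) -> bounds (-3/4, -1/2), value = -5/8
Game value = -5/8

-5/8


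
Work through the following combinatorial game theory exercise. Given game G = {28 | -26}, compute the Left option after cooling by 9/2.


Original game: {28 | -26} (a switch {a | b} with a > b).
Cooling by t (for t below the temperature (a - b)/2 = 27) taxes each move by t: {a | b} cooled by t is {a - t | b + t}.
Cooling amount: t = 9/2
Cooled Left option: 28 - 9/2 = 47/2
Cooled Right option: -26 + 9/2 = -43/2
Cooled game: {47/2 | -43/2}
Left option = 47/2

47/2


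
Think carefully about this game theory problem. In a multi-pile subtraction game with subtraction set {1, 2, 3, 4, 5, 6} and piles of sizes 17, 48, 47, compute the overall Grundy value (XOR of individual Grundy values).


Subtraction set: {1, 2, 3, 4, 5, 6}
For this subtraction set, G(n) = n mod 7 (period = max + 1 = 7).
Pile 1 (size 17): G(17) = 17 mod 7 = 3
Pile 2 (size 48): G(48) = 48 mod 7 = 6
Pile 3 (size 47): G(47) = 47 mod 7 = 5
Total Grundy value = XOR of all: 3 XOR 6 XOR 5 = 0

0


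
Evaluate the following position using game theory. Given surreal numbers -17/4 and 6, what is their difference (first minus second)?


x = -17/4, y = 6
Converting to common denominator: 4
x = -17/4, y = 24/4
x - y = -17/4 - 6 = -41/4

-41/4


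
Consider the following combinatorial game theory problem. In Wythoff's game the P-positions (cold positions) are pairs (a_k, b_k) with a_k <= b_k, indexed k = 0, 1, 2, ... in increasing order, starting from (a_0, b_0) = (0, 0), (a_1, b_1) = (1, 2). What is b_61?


By Wythoff's theorem, a_k = floor(k * phi) and b_k = floor(k * phi^2) = a_k + k, where phi = (1 + sqrt(5))/2 is the golden ratio.
phi = (1 + sqrt(5))/2 = 1.618034
phi^2 = phi + 1 = 2.618034
k = 61
k * phi^2 = 61 * 2.618034 = 159.700073
b_61 = floor(k * phi^2) = 159 (check: a_61 + k = 98 + 61 = 159)

159


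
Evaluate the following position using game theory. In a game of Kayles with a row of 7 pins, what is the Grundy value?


Kayles: a move removes 1 or 2 adjacent pins from a contiguous row.
Removing pins from a row of k leaves two independent rows (a, b) with a + b = k - 1 (one pin) or a + b = k - 2 (two pins); an end removal gives a = 0.
By Sprague-Grundy, G(k) = mex{ G(a) XOR G(b) } over all these splits. G(0) = 0.
G(1): splits (0,0):0^0=0 -> mex({0}) = 1
G(2): splits (0,1):0^1=1 (0,0):0^0=0 -> mex({0, 1}) = 2
G(3): splits (0,2):0^2=2 (1,1):1^1=0 (0,1):0^1=1 -> mex({0, 1, 2}) = 3
G(4): splits (0,3):0^3=3 (1,2):1^2=3 (0,2):0^2=2 (1,1):1^1=0 -> mex({0, 2, 3}) = 1
G(5): splits (0,4):0^1=1 (1,3):1^3=2 (2,2):2^2=0 (0,3):0^3=3 (1,2):1^2=3 -> mex({0, 1, 2, 3}) = 4
G(6) = mex({0, 1, 2, 4}) = 3
G(7) = mex({0, 1, 3, 4, 5}) = 2
Therefore G(7) = 2.

2


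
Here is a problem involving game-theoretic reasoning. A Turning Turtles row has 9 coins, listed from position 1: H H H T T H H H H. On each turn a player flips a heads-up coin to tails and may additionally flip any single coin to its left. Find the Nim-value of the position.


Coins: H H H T T H H H H
Key fact: a single head at position k behaves exactly like a Nim heap of size k (turning it to T and optionally flipping a coin at j < k corresponds to moving the heap from k to j, or to 0), and heads combine as a disjunctive sum (two heads at the same place would cancel, matching j XOR j = 0). So the Nim-value is the XOR of the 1-indexed positions of the heads.
Face-up positions (1-indexed): [1, 2, 3, 6, 7, 8, 9]
XOR 0 with 1: 0 XOR 1 = 1
XOR 1 with 2: 1 XOR 2 = 3
XOR 3 with 3: 3 XOR 3 = 0
XOR 0 with 6: 0 XOR 6 = 6
XOR 6 with 7: 6 XOR 7 = 1
XOR 1 with 8: 1 XOR 8 = 9
XOR 9 with 9: 9 XOR 9 = 0
Nim-value = 0

0


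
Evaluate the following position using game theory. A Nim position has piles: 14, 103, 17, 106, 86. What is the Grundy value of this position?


We need the XOR (exclusive or) of all pile sizes.
After XOR-ing pile 1 (size 14): 0 XOR 14 = 14
After XOR-ing pile 2 (size 103): 14 XOR 103 = 105
After XOR-ing pile 3 (size 17): 105 XOR 17 = 120
After XOR-ing pile 4 (size 106): 120 XOR 106 = 18
After XOR-ing pile 5 (size 86): 18 XOR 86 = 68
The Nim-value of this position is 68.

68


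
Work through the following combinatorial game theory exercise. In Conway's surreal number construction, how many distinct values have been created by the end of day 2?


Day 0: {|} = 0 is born. Count = 1.
Day n: the number of surreal numbers born by day n is 2^(n+1) - 1.
By day 0: 2^1 - 1 = 1
By day 1: 2^2 - 1 = 3
By day 2: 2^3 - 1 = 7
By day 2: 7 surreal numbers.

7


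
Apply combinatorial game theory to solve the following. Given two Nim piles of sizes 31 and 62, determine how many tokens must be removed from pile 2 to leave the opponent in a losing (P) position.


Piles: 31 and 62
Current XOR: 31 XOR 62 = 33 (non-zero, so this is an N-position).
To make the XOR zero, we need to find a move that balances the piles.
For pile 2 (size 62): target = 62 XOR 33 = 31
We reduce pile 2 from 62 to 31.
Tokens removed: 62 - 31 = 31
Verification: 31 XOR 31 = 0

31


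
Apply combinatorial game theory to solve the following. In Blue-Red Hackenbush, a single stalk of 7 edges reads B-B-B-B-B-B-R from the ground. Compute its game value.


Edges (from ground): B-B-B-B-B-B-R
By Berlekamp's sign-expansion rule, a Blue-Red Hackenbush stalk has the value of the surreal number whose sign sequence is the edge sequence with B -> + and R -> -.
Sign sequence: ++++++-
Trace the sign expansion in the surreal number tree, starting from 0:
Edge 1: B (sign +) -> bounds (0, +inf), value = 1
Edge 2: B (sign +) -> bounds (1, +inf), value = 2
Edge 3: B (sign +) -> bounds (2, +inf), value = 3
Edge 4: B (sign +) -> bounds (3, +inf), value = 4
Edge 5: B (sign +) -> bounds (4, +inf), value = 5
Edge 6: B (sign +) -> bounds (5, +inf), value = 6
Edge 7: R (sign -) -> bounds (5, 6), value = 11/2
Game value = 11/2

11/2


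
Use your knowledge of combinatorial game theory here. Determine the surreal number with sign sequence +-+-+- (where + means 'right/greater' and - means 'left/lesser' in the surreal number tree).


Sign expansion: +-+-+-
Rule: track bounds (lo, hi), initially (-inf, +inf). On '+', the current value becomes lo and we move to the simplest number in (value, hi): value + 1 if hi = +inf, otherwise the midpoint (value + hi)/2. On '-', the current value becomes hi and we move to value - 1 if lo = -inf, otherwise the midpoint (lo + value)/2.
Start at 0.
Step 1: sign = +, move right. Bounds: (0, +inf). Value = 1
Step 2: sign = -, move left. Bounds: (0, 1). Value = 1/2
Step 3: sign = +, move right. Bounds: (1/2, 1). Value = 3/4
Step 4: sign = -, move left. Bounds: (1/2, 3/4). Value = 5/8
Step 5: sign = +, move right. Bounds: (5/8, 3/4). Value = 11/16
Step 6: sign = -, move left. Bounds: (5/8, 11/16). Value = 21/32
The surreal number with sign expansion +-+-+- is 21/32.

21/32


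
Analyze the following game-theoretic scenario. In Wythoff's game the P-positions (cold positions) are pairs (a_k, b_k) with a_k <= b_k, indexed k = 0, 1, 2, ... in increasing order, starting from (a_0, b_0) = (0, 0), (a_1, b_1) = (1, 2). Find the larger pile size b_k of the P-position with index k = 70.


By Wythoff's theorem, a_k = floor(k * phi) and b_k = floor(k * phi^2) = a_k + k, where phi = (1 + sqrt(5))/2 is the golden ratio.
phi = (1 + sqrt(5))/2 = 1.618034
phi^2 = phi + 1 = 2.618034
k = 70
k * phi^2 = 70 * 2.618034 = 183.262379
b_70 = floor(k * phi^2) = 183 (check: a_70 + k = 113 + 70 = 183)

183


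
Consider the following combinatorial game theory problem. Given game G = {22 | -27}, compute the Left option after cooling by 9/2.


Original game: {22 | -27} (a switch {a | b} with a > b).
Cooling by t (for t below the temperature (a - b)/2 = 49/2) taxes each move by t: {a | b} cooled by t is {a - t | b + t}.
Cooling amount: t = 9/2
Cooled Left option: 22 - 9/2 = 35/2
Cooled Right option: -27 + 9/2 = -45/2
Cooled game: {35/2 | -45/2}
Left option = 35/2

35/2


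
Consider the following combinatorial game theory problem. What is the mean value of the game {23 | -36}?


Game = {23 | -36}, a switch {a | b} with numbers a > b.
Its thermograph has left wall a - t and right wall b + t, which meet at t = (a - b)/2, where both equal (a + b)/2. So the mast (mean value) is at (a + b)/2.
Mean = (23 + (-36))/2 = -13/2 = -13/2

-13/2


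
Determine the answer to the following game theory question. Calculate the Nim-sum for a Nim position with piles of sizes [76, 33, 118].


We need the XOR (exclusive or) of all pile sizes.
After XOR-ing pile 1 (size 76): 0 XOR 76 = 76
After XOR-ing pile 2 (size 33): 76 XOR 33 = 109
After XOR-ing pile 3 (size 118): 109 XOR 118 = 27
The Nim-value of this position is 27.

27


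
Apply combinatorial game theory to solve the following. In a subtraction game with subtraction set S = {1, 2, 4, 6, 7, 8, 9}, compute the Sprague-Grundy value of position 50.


The subtraction set is S = {1, 2, 4, 6, 7, 8, 9}.
G(k) = mex{ G(k - s) : s in S, s <= k }. We compute iteratively: G(0) = 0.
G(1) = mex({0}) = 1
G(2) = mex({0, 1}) = 2
G(3) = mex({1, 2}) = 0
G(4) = mex({0, 2}) = 1
G(5) = mex({0, 1}) = 2
G(6) = mex({0, 1, 2}) = 3
G(7) = mex({0, 1, 2, 3}) = 4
G(8) = mex({0, 1, 2, 3, 4}) = 5
G(9) = mex({0, 1, 2, 4, 5}) = 3
G(10) = mex({0, 1, 2, 3, 5}) = 4
G(11) = mex({0, 1, 2, 3, 4}) = 5
G(12) = mex({0, 1, 2, 3, 4, 5}) = 6
G(13) = mex({1, 2, 3, 4, 5, 6}) = 0
G(14) = mex({0, 2, 3, 4, 5, 6}) = 1
G(15) = mex({0, 1, 3, 4, 5}) = 2
G(16) = mex({1, 2, 3, 4, 5, 6}) = 0
G(17) = mex({0, 2, 3, 4, 5}) = 1
G(18) = mex({0, 1, 3, 4, 5, 6}) = 2
G(19) = mex({0, 1, 2, 4, 5, 6}) = 3
G(20) = mex({0, 1, 2, 3, 5, 6}) = 4
G(21) = mex({0, 1, 2, 3, 4, 6}) = 5
Observe that G(13)..G(21) = 0, 1, 2, 0, 1, 2, 3, 4, 5 repeats G(0)..G(8) = 0, 1, 2, 0, 1, 2, 3, 4, 5.
For k >= max(S) = 9, G(k) is determined by the previous 9 values G(k-9)..G(k-1); a window of 9 consecutive values has recurred shifted by 13, so by induction G(k + 13) = G(k) for all k >= 0: the sequence is periodic from the start with period 13.
One period: G(0..12) = 0, 1, 2, 0, 1, 2, 3, 4, 5, 3, 4, 5, 6.
50 mod 13 = 11, so G(50) = G(11) = 5.

5


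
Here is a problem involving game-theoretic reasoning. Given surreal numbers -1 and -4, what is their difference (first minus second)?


x = -1, y = -4
x - y = -1 - -4 = 3

3


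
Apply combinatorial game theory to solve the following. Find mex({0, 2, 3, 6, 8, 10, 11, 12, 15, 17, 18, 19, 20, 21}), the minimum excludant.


Set = {0, 2, 3, 6, 8, 10, 11, 12, 15, 17, 18, 19, 20, 21}
0 is in the set.
1 is NOT in the set. This is the mex.
mex = 1

1


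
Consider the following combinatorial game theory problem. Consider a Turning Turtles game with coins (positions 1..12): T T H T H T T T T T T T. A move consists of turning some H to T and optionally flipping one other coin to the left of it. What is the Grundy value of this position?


Coins: T T H T H T T T T T T T
Key fact: a single head at position k behaves exactly like a Nim heap of size k (turning it to T and optionally flipping a coin at j < k corresponds to moving the heap from k to j, or to 0), and heads combine as a disjunctive sum (two heads at the same place would cancel, matching j XOR j = 0). So the Nim-value is the XOR of the 1-indexed positions of the heads.
Face-up positions (1-indexed): [3, 5]
XOR 0 with 3: 0 XOR 3 = 3
XOR 3 with 5: 3 XOR 5 = 6
Nim-value = 6

6


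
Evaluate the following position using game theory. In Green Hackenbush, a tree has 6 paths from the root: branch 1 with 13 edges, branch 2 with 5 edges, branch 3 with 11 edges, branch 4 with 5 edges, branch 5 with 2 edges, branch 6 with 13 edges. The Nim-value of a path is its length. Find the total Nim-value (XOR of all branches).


The tree has 6 branches from the ground vertex.
In Green Hackenbush, the Nim-value of a simple path of length k is k.
Branch 1: length 13, Nim-value = 13
Branch 2: length 5, Nim-value = 5
Branch 3: length 11, Nim-value = 11
Branch 4: length 5, Nim-value = 5
Branch 5: length 2, Nim-value = 2
Branch 6: length 13, Nim-value = 13
Total Nim-value = XOR of all branch values:
0 XOR 13 = 13
13 XOR 5 = 8
8 XOR 11 = 3
3 XOR 5 = 6
6 XOR 2 = 4
4 XOR 13 = 9
Nim-value of the tree = 9

9


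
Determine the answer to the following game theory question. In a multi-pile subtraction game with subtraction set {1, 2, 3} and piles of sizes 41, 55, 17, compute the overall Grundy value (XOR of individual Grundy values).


Subtraction set: {1, 2, 3}
For this subtraction set, G(n) = n mod 4 (period = max + 1 = 4).
Pile 1 (size 41): G(41) = 41 mod 4 = 1
Pile 2 (size 55): G(55) = 55 mod 4 = 3
Pile 3 (size 17): G(17) = 17 mod 4 = 1
Total Grundy value = XOR of all: 1 XOR 3 XOR 1 = 3

3


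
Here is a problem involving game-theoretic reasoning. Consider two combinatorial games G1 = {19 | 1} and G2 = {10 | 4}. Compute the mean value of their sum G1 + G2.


G1 = {19 | 1}, G2 = {10 | 4}
Each is a switch {a | b} with numbers a > b; its mean value is (a + b)/2, and mean value is additive over game sums: m(G1 + G2) = m(G1) + m(G2).
Mean of G1 = (19 + (1))/2 = 20/2 = 10
Mean of G2 = (10 + (4))/2 = 14/2 = 7
Mean of G1 + G2 = 10 + 7 = 17

17


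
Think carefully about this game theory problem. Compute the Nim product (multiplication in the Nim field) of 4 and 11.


Nim multiplication is bilinear over XOR: (u XOR v) * w = (u*w) XOR (v*w).
So we split each operand into its bit components and XOR the pairwise Nim products.
4 = 4 (as XOR of powers of 2).
11 = 1 + 2 + 8 (as XOR of powers of 2).
Using the standard Nim-product table on single bits:
  2*2 = 3,   2*4 = 8,   2*8 = 12,
  4*4 = 6,   4*8 = 11,  8*8 = 13,
and  1*x = x (identity), k*l = l*k (commutative).
Pairwise Nim products:
  4 * 1 = 4
  4 * 2 = 8
  4 * 8 = 11
XOR them: 4 XOR 8 XOR 11 = 7.
Result: 4 * 11 = 7 (in Nim).

7
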